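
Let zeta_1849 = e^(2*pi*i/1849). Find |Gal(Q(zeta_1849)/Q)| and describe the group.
|Gal(Q(zeta_1849)/Q)| = phi(1849) = 1806; group ≅ (Z/1849Z)^* ≅ Z/1806Z

The n-th cyclotomic polynomial Φ_1849(x) is the minimal polynomial of zeta_1849 over Q and has degree phi(1849) = 1806. So Q(zeta_1849) is a degree-1806 Galois extension with Galois group (Z/1849Z)^*. (Z/1849Z)^* is cyclic since 1849 is an odd prime power (or 4). Hence Gal(Q(zeta_1849)/Q) ≅ Z/1806Z.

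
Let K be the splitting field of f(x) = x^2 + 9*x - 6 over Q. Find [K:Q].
[K:Q] = 2

The discriminant of x^2 + (9)*x + (-6) is b^2 - 4c = 81 - (-24) = 105. Since 105 is not a perfect square in Q, the polynomial is irreducible over Q. Its two roots generate a degree-2 extension, so [K:Q] = 2.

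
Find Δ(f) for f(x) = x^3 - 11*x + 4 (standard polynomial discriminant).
Δ = 4892

For a depressed cubic x^3 + p x + q the discriminant is Δ = -4 p^3 - 27 q^2 = -4*(-11)^3 - 27*(4)^2 = 5324 - 432 = 4892.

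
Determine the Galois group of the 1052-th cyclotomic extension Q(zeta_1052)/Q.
|Gal(Q(zeta_1052)/Q)| = phi(1052) = 524; group ≅ (Z/1052Z)^* ≅ Z/2Z × Z/262Z

The n-th cyclotomic polynomial Φ_1052(x) is the minimal polynomial of zeta_1052 over Q and has degree phi(1052) = 524. So Q(zeta_1052) is a degree-524 Galois extension with Galois group (Z/1052Z)^*. By CRT, (Z/1052Z)^* ≅ (Z/4Z)^* × (Z/263Z)^*. Each prime-power unit group is (Z/4Z)^* ≅ Z/2Z; (Z/263Z)^* ≅ Z/262Z. Hence Gal(Q(zeta_1052)/Q) ≅ Z/2Z × Z/262Z.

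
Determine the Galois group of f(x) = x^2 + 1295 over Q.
Gal(K/Q) = Z/2Z (cyclic of order 2)

x^2 + 1295 is irreducible over Q since -1295 is not a rational square. The splitting field Q(sqrt(-1295)) has degree 2 over Q, and its unique nontrivial automorphism is sqrt(-1295) ↦ -sqrt(-1295). Hence Gal(Q(sqrt(-1295))/Q) = Z/2Z.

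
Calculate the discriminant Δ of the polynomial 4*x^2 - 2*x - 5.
Δ = 84

For a quadratic a x^2 + b x + c the discriminant is Δ = b^2 - 4ac = (-2)^2 - 4*(4)*(-5) = 4 - (-80) = 84.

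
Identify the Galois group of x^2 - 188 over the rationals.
Gal(K/Q) = Z/2Z (cyclic of order 2)

x^2 - 188 is irreducible over Q since 188 is not a rational square. The splitting field Q(sqrt(188)) has degree 2 over Q, and its unique nontrivial automorphism is sqrt(188) ↦ -sqrt(188). Hence Gal(Q(sqrt(188))/Q) = Z/2Z.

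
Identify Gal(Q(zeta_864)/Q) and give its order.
|Gal(Q(zeta_864)/Q)| = phi(864) = 288; group ≅ (Z/864Z)^* ≅ Z/2Z × Z/8Z × Z/18Z

The n-th cyclotomic polynomial Φ_864(x) is the minimal polynomial of zeta_864 over Q and has degree phi(864) = 288. So Q(zeta_864) is a degree-288 Galois extension with Galois group (Z/864Z)^*. By CRT, (Z/864Z)^* ≅ (Z/32Z)^* × (Z/27Z)^*. Each prime-power unit group is (Z/32Z)^* ≅ Z/2Z × Z/8Z; (Z/27Z)^* ≅ Z/18Z. Hence Gal(Q(zeta_864)/Q) ≅ Z/2Z × Z/8Z × Z/18Z.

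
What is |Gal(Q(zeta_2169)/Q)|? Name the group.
|Gal(Q(zeta_2169)/Q)| = phi(2169) = 1440; group ≅ (Z/2169Z)^* ≅ Z/6Z × Z/240Z

The n-th cyclotomic polynomial Φ_2169(x) is the minimal polynomial of zeta_2169 over Q and has degree phi(2169) = 1440. So Q(zeta_2169) is a degree-1440 Galois extension with Galois group (Z/2169Z)^*. By CRT, (Z/2169Z)^* ≅ (Z/9Z)^* × (Z/241Z)^*. Each prime-power unit group is (Z/9Z)^* ≅ Z/6Z; (Z/241Z)^* ≅ Z/240Z. Hence Gal(Q(zeta_2169)/Q) ≅ Z/6Z × Z/240Z.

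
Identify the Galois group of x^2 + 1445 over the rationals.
Gal(K/Q) = Z/2Z (cyclic of order 2)

x^2 + 1445 is irreducible over Q since -1445 is not a rational square. The splitting field Q(sqrt(-1445)) has degree 2 over Q, and its unique nontrivial automorphism is sqrt(-1445) ↦ -sqrt(-1445). Hence Gal(Q(sqrt(-1445))/Q) = Z/2Z.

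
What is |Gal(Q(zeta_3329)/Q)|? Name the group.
|Gal(Q(zeta_3329)/Q)| = phi(3329) = 3328; group ≅ (Z/3329Z)^* ≅ Z/3328Z

The n-th cyclotomic polynomial Φ_3329(x) is the minimal polynomial of zeta_3329 over Q and has degree phi(3329) = 3328. So Q(zeta_3329) is a degree-3328 Galois extension with Galois group (Z/3329Z)^*. (Z/3329Z)^* is cyclic since 3329 is an odd prime power (or 4). Hence Gal(Q(zeta_3329)/Q) ≅ Z/3328Z.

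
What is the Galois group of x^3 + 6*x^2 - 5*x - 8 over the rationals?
Gal(K/Q) = S_3 (symmetric group of order 6)

Compute the discriminant of x^3 + (6)*x^2 + (-5)*x + (-8): Δ = 10904. Since Δ is not a rational square, the Galois group is not contained in A_3; it must be the full S_3 (irreducibility of the cubic rules out anything smaller).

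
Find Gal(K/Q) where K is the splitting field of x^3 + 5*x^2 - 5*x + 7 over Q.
Gal(K/Q) = S_3 (symmetric group of order 6)

Compute the discriminant of x^3 + (5)*x^2 + (-5)*x + (7): Δ = -6848. Since Δ is not a rational square, the Galois group is not contained in A_3; it must be the full S_3 (irreducibility of the cubic rules out anything smaller).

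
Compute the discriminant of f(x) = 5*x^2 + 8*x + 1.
Δ = 44

For a quadratic a x^2 + b x + c the discriminant is Δ = b^2 - 4ac = (8)^2 - 4*(5)*(1) = 64 - (20) = 44.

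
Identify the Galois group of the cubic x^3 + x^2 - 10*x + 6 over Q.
Gal(K/Q) = S_3 (symmetric group of order 6)

Compute the discriminant of x^3 + (1)*x^2 + (-10)*x + (6): Δ = 2024. Since Δ is not a rational square, the Galois group is not contained in A_3; it must be the full S_3 (irreducibility of the cubic rules out anything smaller).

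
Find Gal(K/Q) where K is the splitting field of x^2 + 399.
Gal(K/Q) = Z/2Z (cyclic of order 2)

x^2 + 399 is irreducible over Q since -399 is not a rational square. The splitting field Q(sqrt(-399)) has degree 2 over Q, and its unique nontrivial automorphism is sqrt(-399) ↦ -sqrt(-399). Hence Gal(Q(sqrt(-399))/Q) = Z/2Z.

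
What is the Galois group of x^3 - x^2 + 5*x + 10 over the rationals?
Gal(K/Q) = S_3 (symmetric group of order 6)

Compute the discriminant of x^3 + (-1)*x^2 + (5)*x + (10): Δ = -4035. Since Δ is not a rational square, the Galois group is not contained in A_3; it must be the full S_3 (irreducibility of the cubic rules out anything smaller).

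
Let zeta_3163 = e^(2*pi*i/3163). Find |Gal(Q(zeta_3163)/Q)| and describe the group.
|Gal(Q(zeta_3163)/Q)| = phi(3163) = 3162; group ≅ (Z/3163Z)^* ≅ Z/3162Z

The n-th cyclotomic polynomial Φ_3163(x) is the minimal polynomial of zeta_3163 over Q and has degree phi(3163) = 3162. So Q(zeta_3163) is a degree-3162 Galois extension with Galois group (Z/3163Z)^*. (Z/3163Z)^* is cyclic since 3163 is an odd prime power (or 4). Hence Gal(Q(zeta_3163)/Q) ≅ Z/3162Z.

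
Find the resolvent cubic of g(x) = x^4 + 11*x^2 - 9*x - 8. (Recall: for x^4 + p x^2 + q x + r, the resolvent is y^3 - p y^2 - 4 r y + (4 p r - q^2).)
h(y) = y^3 - 11*y^2 + 32*y - 433

Identify coefficients: p = 11, q = -9, r = -8.
Plug into h(y) = y^3 - p y^2 - 4 r y + (4 p r - q^2):
  h(y) = y^3 - (11) y^2 - 4*(-8) y + (4*(11)*(-8) - (-9)^2)
       = y^3 + (-11) y^2 + (32) y + (-433).
Simplifying: h(y) = y^3 - 11*y^2 + 32*y - 433.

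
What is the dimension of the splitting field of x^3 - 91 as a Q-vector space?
[K:Q] = 6

x^3 - 91 has one real root r = 91^(1/3) and two complex roots r*zeta_3, r*zeta_3^2 where zeta_3 = e^(2*pi*i/3). The splitting field is Q(r, zeta_3). [Q(r):Q] = 3 and [Q(zeta_3):Q] = 2 with gcd = 1, so [Q(r, zeta_3):Q] = 3 * 2 = 6.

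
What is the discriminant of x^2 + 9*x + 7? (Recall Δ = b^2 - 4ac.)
Δ = 53

For a quadratic a x^2 + b x + c the discriminant is Δ = b^2 - 4ac = (9)^2 - 4*(1)*(7) = 81 - (28) = 53.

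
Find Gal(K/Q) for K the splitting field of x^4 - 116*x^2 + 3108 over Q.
Gal(K/Q) = V_4 (Klein four-group, Z/2Z × Z/2Z)

f factors as (x^2 - 74)(x^2 - 42), so the splitting field is K = Q(sqrt(74), sqrt(42)). The elements 74, 42, 3108 are all non-squares in Q, so sqrt(74) and sqrt(42) generate independent quadratic extensions. Thus [K:Q] = 4 and Gal(K/Q) is generated by the two order-2 automorphisms sqrt(74) ↦ -sqrt(74) and sqrt(42) ↦ -sqrt(42), giving V_4.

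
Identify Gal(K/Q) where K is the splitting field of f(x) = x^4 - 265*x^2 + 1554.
Gal(K/Q) = V_4 (Klein four-group, Z/2Z × Z/2Z)

f factors as (x^2 - 6)(x^2 - 259), so the splitting field is K = Q(sqrt(6), sqrt(259)). The elements 6, 259, 1554 are all non-squares in Q, so sqrt(6) and sqrt(259) generate independent quadratic extensions. Thus [K:Q] = 4 and Gal(K/Q) is generated by the two order-2 automorphisms sqrt(6) ↦ -sqrt(6) and sqrt(259) ↦ -sqrt(259), giving V_4.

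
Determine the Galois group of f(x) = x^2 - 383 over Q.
Gal(K/Q) = Z/2Z (cyclic of order 2)

x^2 - 383 is irreducible over Q since 383 is not a rational square. The splitting field Q(sqrt(383)) has degree 2 over Q, and its unique nontrivial automorphism is sqrt(383) ↦ -sqrt(383). Hence Gal(Q(sqrt(383))/Q) = Z/2Z.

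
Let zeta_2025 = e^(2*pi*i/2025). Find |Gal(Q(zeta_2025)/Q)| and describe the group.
|Gal(Q(zeta_2025)/Q)| = phi(2025) = 1080; group ≅ (Z/2025Z)^* ≅ Z/20Z × Z/54Z

The n-th cyclotomic polynomial Φ_2025(x) is the minimal polynomial of zeta_2025 over Q and has degree phi(2025) = 1080. So Q(zeta_2025) is a degree-1080 Galois extension with Galois group (Z/2025Z)^*. By CRT, (Z/2025Z)^* ≅ (Z/81Z)^* × (Z/25Z)^*. Each prime-power unit group is (Z/81Z)^* ≅ Z/54Z; (Z/25Z)^* ≅ Z/20Z. Hence Gal(Q(zeta_2025)/Q) ≅ Z/20Z × Z/54Z.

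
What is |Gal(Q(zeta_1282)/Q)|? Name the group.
|Gal(Q(zeta_1282)/Q)| = phi(1282) = 640; group ≅ (Z/1282Z)^* ≅ Z/640Z

The n-th cyclotomic polynomial Φ_1282(x) is the minimal polynomial of zeta_1282 over Q and has degree phi(1282) = 640. So Q(zeta_1282) is a degree-640 Galois extension with Galois group (Z/1282Z)^*. By CRT, (Z/1282Z)^* ≅ (Z/2Z)^* × (Z/641Z)^*. Each prime-power unit group is (Z/2Z)^* ≅ trivial group (order 1); (Z/641Z)^* ≅ Z/640Z. Hence Gal(Q(zeta_1282)/Q) ≅ Z/640Z.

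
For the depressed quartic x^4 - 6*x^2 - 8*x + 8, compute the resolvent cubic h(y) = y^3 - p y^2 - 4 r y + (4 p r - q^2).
h(y) = y^3 + 6*y^2 - 32*y - 256

Identify coefficients: p = -6, q = -8, r = 8.
Plug into h(y) = y^3 - p y^2 - 4 r y + (4 p r - q^2):
  h(y) = y^3 - (-6) y^2 - 4*(8) y + (4*(-6)*(8) - (-8)^2)
       = y^3 + (6) y^2 + (-32) y + (-256).
Simplifying: h(y) = y^3 + 6*y^2 - 32*y - 256.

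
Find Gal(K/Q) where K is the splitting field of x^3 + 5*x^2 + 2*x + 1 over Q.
Gal(K/Q) = S_3 (symmetric group of order 6)

Compute the discriminant of x^3 + (5)*x^2 + (2)*x + (1): Δ = -279. Since Δ is not a rational square, the Galois group is not contained in A_3; it must be the full S_3 (irreducibility of the cubic rules out anything smaller).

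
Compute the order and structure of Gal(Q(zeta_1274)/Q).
|Gal(Q(zeta_1274)/Q)| = phi(1274) = 504; group ≅ (Z/1274Z)^* ≅ Z/12Z × Z/42Z

The n-th cyclotomic polynomial Φ_1274(x) is the minimal polynomial of zeta_1274 over Q and has degree phi(1274) = 504. So Q(zeta_1274) is a degree-504 Galois extension with Galois group (Z/1274Z)^*. By CRT, (Z/1274Z)^* ≅ (Z/2Z)^* × (Z/49Z)^* × (Z/13Z)^*. Each prime-power unit group is (Z/2Z)^* ≅ trivial group (order 1); (Z/49Z)^* ≅ Z/42Z; (Z/13Z)^* ≅ Z/12Z. Hence Gal(Q(zeta_1274)/Q) ≅ Z/12Z × Z/42Z.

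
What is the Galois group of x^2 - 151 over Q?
Gal(K/Q) = Z/2Z (cyclic of order 2)

x^2 - 151 is irreducible over Q since 151 is not a rational square. The splitting field Q(sqrt(151)) has degree 2 over Q, and its unique nontrivial automorphism is sqrt(151) ↦ -sqrt(151). Hence Gal(Q(sqrt(151))/Q) = Z/2Z.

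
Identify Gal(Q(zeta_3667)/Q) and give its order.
|Gal(Q(zeta_3667)/Q)| = phi(3667) = 3456; group ≅ (Z/3667Z)^* ≅ Z/18Z × Z/192Z

The n-th cyclotomic polynomial Φ_3667(x) is the minimal polynomial of zeta_3667 over Q and has degree phi(3667) = 3456. So Q(zeta_3667) is a degree-3456 Galois extension with Galois group (Z/3667Z)^*. By CRT, (Z/3667Z)^* ≅ (Z/19Z)^* × (Z/193Z)^*. Each prime-power unit group is (Z/19Z)^* ≅ Z/18Z; (Z/193Z)^* ≅ Z/192Z. Hence Gal(Q(zeta_3667)/Q) ≅ Z/18Z × Z/192Z.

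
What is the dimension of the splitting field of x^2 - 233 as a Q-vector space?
[K:Q] = 2

The polynomial x^2 - 233 is irreducible over Q since 233 is not a perfect square. Its splitting field is Q(sqrt(233)), which has degree 2 over Q.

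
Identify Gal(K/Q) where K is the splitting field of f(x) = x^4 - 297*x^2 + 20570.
Gal(K/Q) = V_4 (Klein four-group, Z/2Z × Z/2Z)

f factors as (x^2 - 187)(x^2 - 110), so the splitting field is K = Q(sqrt(187), sqrt(110)). The elements 187, 110, 20570 are all non-squares in Q, so sqrt(187) and sqrt(110) generate independent quadratic extensions. Thus [K:Q] = 4 and Gal(K/Q) is generated by the two order-2 automorphisms sqrt(187) ↦ -sqrt(187) and sqrt(110) ↦ -sqrt(110), giving V_4.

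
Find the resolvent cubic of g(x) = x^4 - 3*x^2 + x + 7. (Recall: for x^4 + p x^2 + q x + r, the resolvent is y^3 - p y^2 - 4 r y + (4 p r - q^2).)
h(y) = y^3 + 3*y^2 - 28*y - 85

Identify coefficients: p = -3, q = 1, r = 7.
Plug into h(y) = y^3 - p y^2 - 4 r y + (4 p r - q^2):
  h(y) = y^3 - (-3) y^2 - 4*(7) y + (4*(-3)*(7) - (1)^2)
       = y^3 + (3) y^2 + (-28) y + (-85).
Simplifying: h(y) = y^3 + 3*y^2 - 28*y - 85.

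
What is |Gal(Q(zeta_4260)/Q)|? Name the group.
|Gal(Q(zeta_4260)/Q)| = phi(4260) = 1120; group ≅ (Z/4260Z)^* ≅ Z/2Z × Z/2Z × Z/4Z × Z/70Z

The n-th cyclotomic polynomial Φ_4260(x) is the minimal polynomial of zeta_4260 over Q and has degree phi(4260) = 1120. So Q(zeta_4260) is a degree-1120 Galois extension with Galois group (Z/4260Z)^*. By CRT, (Z/4260Z)^* ≅ (Z/4Z)^* × (Z/3Z)^* × (Z/5Z)^* × (Z/71Z)^*. Each prime-power unit group is (Z/4Z)^* ≅ Z/2Z; (Z/3Z)^* ≅ Z/2Z; (Z/5Z)^* ≅ Z/4Z; (Z/71Z)^* ≅ Z/70Z. Hence Gal(Q(zeta_4260)/Q) ≅ Z/2Z × Z/2Z × Z/4Z × Z/70Z.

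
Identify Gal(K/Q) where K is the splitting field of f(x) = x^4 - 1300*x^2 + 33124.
Gal(K/Q) = Z/2Z (cyclic of order 2)

f factors as (x^2 - 1274)(x^2 - 26), so the splitting field is K = Q(sqrt(1274), sqrt(26)). The squarefree part of 1274 is 26 and the squarefree part of 26 is also 26, so sqrt(1274) and sqrt(26) are both rational multiples of sqrt(26). Hence Q(sqrt(1274)) = Q(sqrt(26)) = Q(sqrt(26)), and the splitting field collapses to a single degree-2 extension with Galois group Z/2Z.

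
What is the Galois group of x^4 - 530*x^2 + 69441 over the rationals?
Gal(K/Q) = V_4 (Klein four-group, Z/2Z × Z/2Z)

f factors as (x^2 - 237)(x^2 - 293), so the splitting field is K = Q(sqrt(237), sqrt(293)). The elements 237, 293, 69441 are all non-squares in Q, so sqrt(237) and sqrt(293) generate independent quadratic extensions. Thus [K:Q] = 4 and Gal(K/Q) is generated by the two order-2 automorphisms sqrt(237) ↦ -sqrt(237) and sqrt(293) ↦ -sqrt(293), giving V_4.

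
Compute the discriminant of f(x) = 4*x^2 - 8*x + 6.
Δ = -32

For a quadratic a x^2 + b x + c the discriminant is Δ = b^2 - 4ac = (-8)^2 - 4*(4)*(6) = 64 - (96) = -32.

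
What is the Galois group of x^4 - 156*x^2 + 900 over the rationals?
Gal(K/Q) = Z/2Z (cyclic of order 2)

f factors as (x^2 - 150)(x^2 - 6), so the splitting field is K = Q(sqrt(150), sqrt(6)). The squarefree part of 150 is 6 and the squarefree part of 6 is also 6, so sqrt(150) and sqrt(6) are both rational multiples of sqrt(6). Hence Q(sqrt(150)) = Q(sqrt(6)) = Q(sqrt(6)), and the splitting field collapses to a single degree-2 extension with Galois group Z/2Z.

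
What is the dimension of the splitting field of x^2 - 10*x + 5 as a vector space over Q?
[K:Q] = 2

The discriminant of x^2 + (-10)*x + (5) is b^2 - 4c = 100 - (20) = 80. Since 80 is not a perfect square in Q, the polynomial is irreducible over Q. Its two roots generate a degree-2 extension, so [K:Q] = 2.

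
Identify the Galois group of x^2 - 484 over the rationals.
Gal(K/Q) = trivial group (order 1)

x^2 - 484 factors as (x - 22)(x + 22) over Q, so its splitting field is Q itself and the Galois group is trivial.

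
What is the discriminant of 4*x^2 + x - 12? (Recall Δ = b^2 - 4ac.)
Δ = 193

For a quadratic a x^2 + b x + c the discriminant is Δ = b^2 - 4ac = (1)^2 - 4*(4)*(-12) = 1 - (-192) = 193.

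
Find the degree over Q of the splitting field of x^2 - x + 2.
[K:Q] = 2

The discriminant of x^2 + (-1)*x + (2) is b^2 - 4c = 1 - (8) = -7. Since -7 is not a perfect square in Q, the polynomial is irreducible over Q. Its two roots generate a degree-2 extension, so [K:Q] = 2.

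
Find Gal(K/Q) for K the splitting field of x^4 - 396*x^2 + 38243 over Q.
Gal(K/Q) = V_4 (Klein four-group, Z/2Z × Z/2Z)

f factors as (x^2 - 167)(x^2 - 229), so the splitting field is K = Q(sqrt(167), sqrt(229)). The elements 167, 229, 38243 are all non-squares in Q, so sqrt(167) and sqrt(229) generate independent quadratic extensions. Thus [K:Q] = 4 and Gal(K/Q) is generated by the two order-2 automorphisms sqrt(167) ↦ -sqrt(167) and sqrt(229) ↦ -sqrt(229), giving V_4.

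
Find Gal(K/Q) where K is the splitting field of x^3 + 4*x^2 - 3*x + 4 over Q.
Gal(K/Q) = S_3 (symmetric group of order 6)

Compute the discriminant of x^3 + (4)*x^2 + (-3)*x + (4): Δ = -2068. Since Δ is not a rational square, the Galois group is not contained in A_3; it must be the full S_3 (irreducibility of the cubic rules out anything smaller).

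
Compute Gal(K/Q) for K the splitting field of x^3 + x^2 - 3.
Gal(K/Q) = S_3 (symmetric group of order 6)

Compute the discriminant of x^3 + (1)*x^2 + (0)*x + (-3): Δ = -231. Since Δ is not a rational square, the Galois group is not contained in A_3; it must be the full S_3 (irreducibility of the cubic rules out anything smaller).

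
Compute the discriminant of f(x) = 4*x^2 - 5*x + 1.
Δ = 9

For a quadratic a x^2 + b x + c the discriminant is Δ = b^2 - 4ac = (-5)^2 - 4*(4)*(1) = 25 - (16) = 9.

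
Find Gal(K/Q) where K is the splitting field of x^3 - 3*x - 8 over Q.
Gal(K/Q) = S_3 (symmetric group of order 6)

Compute the discriminant of x^3 + (0)*x^2 + (-3)*x + (-8): Δ = -1620. Since Δ is not a rational square, the Galois group is not contained in A_3; it must be the full S_3 (irreducibility of the cubic rules out anything smaller).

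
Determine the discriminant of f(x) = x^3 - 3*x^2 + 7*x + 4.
Δ = -2443

For x^3 + a x^2 + b x + c the discriminant is Δ = 18 a b c - 4 a^3 c + a^2 b^2 - 4 b^3 - 27 c^2.
Plug a = -3, b = 7, c = 4:
  18*(-3)*(7)*(4) - 4*(-3)^3*(4) + (-3)^2*(7)^2 - 4*(7)^3 - 27*(4)^2
  = -1512 + (432) + 441 + (-1372) + (-432)
  = -2443.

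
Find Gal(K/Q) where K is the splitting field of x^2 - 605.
Gal(K/Q) = Z/2Z (cyclic of order 2)

x^2 - 605 is irreducible over Q since 605 is not a rational square. The splitting field Q(sqrt(605)) has degree 2 over Q, and its unique nontrivial automorphism is sqrt(605) ↦ -sqrt(605). Hence Gal(Q(sqrt(605))/Q) = Z/2Z.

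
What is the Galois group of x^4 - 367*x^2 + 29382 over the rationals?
Gal(K/Q) = V_4 (Klein four-group, Z/2Z × Z/2Z)

f factors as (x^2 - 118)(x^2 - 249), so the splitting field is K = Q(sqrt(118), sqrt(249)). The elements 118, 249, 29382 are all non-squares in Q, so sqrt(118) and sqrt(249) generate independent quadratic extensions. Thus [K:Q] = 4 and Gal(K/Q) is generated by the two order-2 automorphisms sqrt(118) ↦ -sqrt(118) and sqrt(249) ↦ -sqrt(249), giving V_4.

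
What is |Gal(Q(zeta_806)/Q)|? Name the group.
|Gal(Q(zeta_806)/Q)| = phi(806) = 360; group ≅ (Z/806Z)^* ≅ Z/12Z × Z/30Z

The n-th cyclotomic polynomial Φ_806(x) is the minimal polynomial of zeta_806 over Q and has degree phi(806) = 360. So Q(zeta_806) is a degree-360 Galois extension with Galois group (Z/806Z)^*. By CRT, (Z/806Z)^* ≅ (Z/2Z)^* × (Z/13Z)^* × (Z/31Z)^*. Each prime-power unit group is (Z/2Z)^* ≅ trivial group (order 1); (Z/13Z)^* ≅ Z/12Z; (Z/31Z)^* ≅ Z/30Z. Hence Gal(Q(zeta_806)/Q) ≅ Z/12Z × Z/30Z.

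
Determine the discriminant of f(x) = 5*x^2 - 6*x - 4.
Δ = 116

For a quadratic a x^2 + b x + c the discriminant is Δ = b^2 - 4ac = (-6)^2 - 4*(5)*(-4) = 36 - (-80) = 116.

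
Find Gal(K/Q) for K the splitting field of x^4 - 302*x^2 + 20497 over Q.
Gal(K/Q) = V_4 (Klein four-group, Z/2Z × Z/2Z)

f factors as (x^2 - 199)(x^2 - 103), so the splitting field is K = Q(sqrt(199), sqrt(103)). The elements 199, 103, 20497 are all non-squares in Q, so sqrt(199) and sqrt(103) generate independent quadratic extensions. Thus [K:Q] = 4 and Gal(K/Q) is generated by the two order-2 automorphisms sqrt(199) ↦ -sqrt(199) and sqrt(103) ↦ -sqrt(103), giving V_4.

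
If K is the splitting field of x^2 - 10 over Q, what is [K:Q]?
[K:Q] = 2

The polynomial x^2 - 10 is irreducible over Q since 10 is not a perfect square. Its splitting field is Q(sqrt(10)), which has degree 2 over Q.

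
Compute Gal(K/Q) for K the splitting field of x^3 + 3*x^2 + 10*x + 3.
Gal(K/Q) = S_3 (symmetric group of order 6)

Compute the discriminant of x^3 + (3)*x^2 + (10)*x + (3): Δ = -2047. Since Δ is not a rational square, the Galois group is not contained in A_3; it must be the full S_3 (irreducibility of the cubic rules out anything smaller).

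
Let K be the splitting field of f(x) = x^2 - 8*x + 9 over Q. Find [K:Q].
[K:Q] = 2

The discriminant of x^2 + (-8)*x + (9) is b^2 - 4c = 64 - (36) = 28. Since 28 is not a perfect square in Q, the polynomial is irreducible over Q. Its two roots generate a degree-2 extension, so [K:Q] = 2.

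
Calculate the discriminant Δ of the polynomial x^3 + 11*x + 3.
Δ = -5567

For a depressed cubic x^3 + p x + q the discriminant is Δ = -4 p^3 - 27 q^2 = -4*(11)^3 - 27*(3)^2 = -5324 - 243 = -5567.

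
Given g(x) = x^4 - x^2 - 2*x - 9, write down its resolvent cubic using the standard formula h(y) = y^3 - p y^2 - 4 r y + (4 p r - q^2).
h(y) = y^3 + y^2 + 36*y + 32

Identify coefficients: p = -1, q = -2, r = -9.
Plug into h(y) = y^3 - p y^2 - 4 r y + (4 p r - q^2):
  h(y) = y^3 - (-1) y^2 - 4*(-9) y + (4*(-1)*(-9) - (-2)^2)
       = y^3 + (1) y^2 + (36) y + (32).
Simplifying: h(y) = y^3 + y^2 + 36*y + 32.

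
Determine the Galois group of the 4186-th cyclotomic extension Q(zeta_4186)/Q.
|Gal(Q(zeta_4186)/Q)| = phi(4186) = 1584; group ≅ (Z/4186Z)^* ≅ Z/6Z × Z/12Z × Z/22Z

The n-th cyclotomic polynomial Φ_4186(x) is the minimal polynomial of zeta_4186 over Q and has degree phi(4186) = 1584. So Q(zeta_4186) is a degree-1584 Galois extension with Galois group (Z/4186Z)^*. By CRT, (Z/4186Z)^* ≅ (Z/2Z)^* × (Z/7Z)^* × (Z/13Z)^* × (Z/23Z)^*. Each prime-power unit group is (Z/2Z)^* ≅ trivial group (order 1); (Z/7Z)^* ≅ Z/6Z; (Z/13Z)^* ≅ Z/12Z; (Z/23Z)^* ≅ Z/22Z. Hence Gal(Q(zeta_4186)/Q) ≅ Z/6Z × Z/12Z × Z/22Z.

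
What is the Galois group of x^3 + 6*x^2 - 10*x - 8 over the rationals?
Gal(K/Q) = S_3 (symmetric group of order 6)

Compute the discriminant of x^3 + (6)*x^2 + (-10)*x + (-8): Δ = 21424. Since Δ is not a rational square, the Galois group is not contained in A_3; it must be the full S_3 (irreducibility of the cubic rules out anything smaller).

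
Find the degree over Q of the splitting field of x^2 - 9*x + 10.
[K:Q] = 2

The discriminant of x^2 + (-9)*x + (10) is b^2 - 4c = 81 - (40) = 41. Since 41 is not a perfect square in Q, the polynomial is irreducible over Q. Its two roots generate a degree-2 extension, so [K:Q] = 2.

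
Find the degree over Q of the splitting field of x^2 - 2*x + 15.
[K:Q] = 2

The discriminant of x^2 + (-2)*x + (15) is b^2 - 4c = 4 - (60) = -56. Since -56 is not a perfect square in Q, the polynomial is irreducible over Q. Its two roots generate a degree-2 extension, so [K:Q] = 2.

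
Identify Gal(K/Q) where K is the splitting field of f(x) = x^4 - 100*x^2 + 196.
Gal(K/Q) = Z/2Z (cyclic of order 2)

f factors as (x^2 - 2)(x^2 - 98), so the splitting field is K = Q(sqrt(2), sqrt(98)). The squarefree part of 2 is 2 and the squarefree part of 98 is also 2, so sqrt(2) and sqrt(98) are both rational multiples of sqrt(2). Hence Q(sqrt(2)) = Q(sqrt(98)) = Q(sqrt(2)), and the splitting field collapses to a single degree-2 extension with Galois group Z/2Z.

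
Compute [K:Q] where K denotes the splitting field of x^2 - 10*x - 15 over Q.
[K:Q] = 2

The discriminant of x^2 + (-10)*x + (-15) is b^2 - 4c = 100 - (-60) = 160. Since 160 is not a perfect square in Q, the polynomial is irreducible over Q. Its two roots generate a degree-2 extension, so [K:Q] = 2.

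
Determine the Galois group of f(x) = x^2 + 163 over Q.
Gal(K/Q) = Z/2Z (cyclic of order 2)

x^2 + 163 is irreducible over Q since -163 is not a rational square. The splitting field Q(sqrt(-163)) has degree 2 over Q, and its unique nontrivial automorphism is sqrt(-163) ↦ -sqrt(-163). Hence Gal(Q(sqrt(-163))/Q) = Z/2Z.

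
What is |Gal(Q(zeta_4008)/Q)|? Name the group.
|Gal(Q(zeta_4008)/Q)| = phi(4008) = 1328; group ≅ (Z/4008Z)^* ≅ Z/2Z × Z/2Z × Z/2Z × Z/166Z

The n-th cyclotomic polynomial Φ_4008(x) is the minimal polynomial of zeta_4008 over Q and has degree phi(4008) = 1328. So Q(zeta_4008) is a degree-1328 Galois extension with Galois group (Z/4008Z)^*. By CRT, (Z/4008Z)^* ≅ (Z/8Z)^* × (Z/3Z)^* × (Z/167Z)^*. Each prime-power unit group is (Z/8Z)^* ≅ Z/2Z × Z/2Z; (Z/3Z)^* ≅ Z/2Z; (Z/167Z)^* ≅ Z/166Z. Hence Gal(Q(zeta_4008)/Q) ≅ Z/2Z × Z/2Z × Z/2Z × Z/166Z.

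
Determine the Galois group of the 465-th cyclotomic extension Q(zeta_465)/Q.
|Gal(Q(zeta_465)/Q)| = phi(465) = 240; group ≅ (Z/465Z)^* ≅ Z/2Z × Z/4Z × Z/30Z

The n-th cyclotomic polynomial Φ_465(x) is the minimal polynomial of zeta_465 over Q and has degree phi(465) = 240. So Q(zeta_465) is a degree-240 Galois extension with Galois group (Z/465Z)^*. By CRT, (Z/465Z)^* ≅ (Z/3Z)^* × (Z/5Z)^* × (Z/31Z)^*. Each prime-power unit group is (Z/3Z)^* ≅ Z/2Z; (Z/5Z)^* ≅ Z/4Z; (Z/31Z)^* ≅ Z/30Z. Hence Gal(Q(zeta_465)/Q) ≅ Z/2Z × Z/4Z × Z/30Z.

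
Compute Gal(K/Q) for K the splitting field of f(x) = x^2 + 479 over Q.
Gal(K/Q) = Z/2Z (cyclic of order 2)

x^2 + 479 is irreducible over Q since -479 is not a rational square. The splitting field Q(sqrt(-479)) has degree 2 over Q, and its unique nontrivial automorphism is sqrt(-479) ↦ -sqrt(-479). Hence Gal(Q(sqrt(-479))/Q) = Z/2Z.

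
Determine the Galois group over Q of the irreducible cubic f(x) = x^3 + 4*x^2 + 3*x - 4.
Gal(K/Q) = S_3 (symmetric group of order 6)

Compute the discriminant of x^3 + (4)*x^2 + (3)*x + (-4): Δ = -236. Since Δ is not a rational square, the Galois group is not contained in A_3; it must be the full S_3 (irreducibility of the cubic rules out anything smaller).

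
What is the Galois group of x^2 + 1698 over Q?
Gal(K/Q) = Z/2Z (cyclic of order 2)

x^2 + 1698 is irreducible over Q since -1698 is not a rational square. The splitting field Q(sqrt(-1698)) has degree 2 over Q, and its unique nontrivial automorphism is sqrt(-1698) ↦ -sqrt(-1698). Hence Gal(Q(sqrt(-1698))/Q) = Z/2Z.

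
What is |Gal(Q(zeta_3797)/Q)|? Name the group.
|Gal(Q(zeta_3797)/Q)| = phi(3797) = 3796; group ≅ (Z/3797Z)^* ≅ Z/3796Z

The n-th cyclotomic polynomial Φ_3797(x) is the minimal polynomial of zeta_3797 over Q and has degree phi(3797) = 3796. So Q(zeta_3797) is a degree-3796 Galois extension with Galois group (Z/3797Z)^*. (Z/3797Z)^* is cyclic since 3797 is an odd prime power (or 4). Hence Gal(Q(zeta_3797)/Q) ≅ Z/3796Z.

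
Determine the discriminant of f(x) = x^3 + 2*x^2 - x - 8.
Δ = -1176

For x^3 + a x^2 + b x + c the discriminant is Δ = 18 a b c - 4 a^3 c + a^2 b^2 - 4 b^3 - 27 c^2.
Plug a = 2, b = -1, c = -8:
  18*(2)*(-1)*(-8) - 4*(2)^3*(-8) + (2)^2*(-1)^2 - 4*(-1)^3 - 27*(-8)^2
  = 288 + (256) + 4 + (4) + (-1728)
  = -1176.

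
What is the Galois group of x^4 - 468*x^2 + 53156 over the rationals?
Gal(K/Q) = V_4 (Klein four-group, Z/2Z × Z/2Z)

f factors as (x^2 - 274)(x^2 - 194), so the splitting field is K = Q(sqrt(274), sqrt(194)). The elements 274, 194, 53156 are all non-squares in Q, so sqrt(274) and sqrt(194) generate independent quadratic extensions. Thus [K:Q] = 4 and Gal(K/Q) is generated by the two order-2 automorphisms sqrt(274) ↦ -sqrt(274) and sqrt(194) ↦ -sqrt(194), giving V_4.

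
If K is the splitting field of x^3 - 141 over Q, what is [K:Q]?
[K:Q] = 6

x^3 - 141 has one real root r = 141^(1/3) and two complex roots r*zeta_3, r*zeta_3^2 where zeta_3 = e^(2*pi*i/3). The splitting field is Q(r, zeta_3). [Q(r):Q] = 3 and [Q(zeta_3):Q] = 2 with gcd = 1, so [Q(r, zeta_3):Q] = 3 * 2 = 6.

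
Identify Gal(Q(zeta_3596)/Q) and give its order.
|Gal(Q(zeta_3596)/Q)| = phi(3596) = 1680; group ≅ (Z/3596Z)^* ≅ Z/2Z × Z/28Z × Z/30Z

The n-th cyclotomic polynomial Φ_3596(x) is the minimal polynomial of zeta_3596 over Q and has degree phi(3596) = 1680. So Q(zeta_3596) is a degree-1680 Galois extension with Galois group (Z/3596Z)^*. By CRT, (Z/3596Z)^* ≅ (Z/4Z)^* × (Z/29Z)^* × (Z/31Z)^*. Each prime-power unit group is (Z/4Z)^* ≅ Z/2Z; (Z/29Z)^* ≅ Z/28Z; (Z/31Z)^* ≅ Z/30Z. Hence Gal(Q(zeta_3596)/Q) ≅ Z/2Z × Z/28Z × Z/30Z.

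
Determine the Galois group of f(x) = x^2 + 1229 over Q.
Gal(K/Q) = Z/2Z (cyclic of order 2)

x^2 + 1229 is irreducible over Q since -1229 is not a rational square. The splitting field Q(sqrt(-1229)) has degree 2 over Q, and its unique nontrivial automorphism is sqrt(-1229) ↦ -sqrt(-1229). Hence Gal(Q(sqrt(-1229))/Q) = Z/2Z.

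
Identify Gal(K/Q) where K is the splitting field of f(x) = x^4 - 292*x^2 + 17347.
Gal(K/Q) = V_4 (Klein four-group, Z/2Z × Z/2Z)

f factors as (x^2 - 83)(x^2 - 209), so the splitting field is K = Q(sqrt(83), sqrt(209)). The elements 83, 209, 17347 are all non-squares in Q, so sqrt(83) and sqrt(209) generate independent quadratic extensions. Thus [K:Q] = 4 and Gal(K/Q) is generated by the two order-2 automorphisms sqrt(83) ↦ -sqrt(83) and sqrt(209) ↦ -sqrt(209), giving V_4.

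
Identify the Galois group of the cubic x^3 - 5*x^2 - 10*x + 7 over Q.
Gal(K/Q) = S_3 (symmetric group of order 6)

Compute the discriminant of x^3 + (-5)*x^2 + (-10)*x + (7): Δ = 14977. Since Δ is not a rational square, the Galois group is not contained in A_3; it must be the full S_3 (irreducibility of the cubic rules out anything smaller).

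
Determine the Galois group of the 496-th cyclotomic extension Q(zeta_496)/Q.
|Gal(Q(zeta_496)/Q)| = phi(496) = 240; group ≅ (Z/496Z)^* ≅ Z/2Z × Z/4Z × Z/30Z

The n-th cyclotomic polynomial Φ_496(x) is the minimal polynomial of zeta_496 over Q and has degree phi(496) = 240. So Q(zeta_496) is a degree-240 Galois extension with Galois group (Z/496Z)^*. By CRT, (Z/496Z)^* ≅ (Z/16Z)^* × (Z/31Z)^*. Each prime-power unit group is (Z/16Z)^* ≅ Z/2Z × Z/4Z; (Z/31Z)^* ≅ Z/30Z. Hence Gal(Q(zeta_496)/Q) ≅ Z/2Z × Z/4Z × Z/30Z.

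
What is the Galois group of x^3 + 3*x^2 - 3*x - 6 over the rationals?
Gal(K/Q) = S_3 (symmetric group of order 6)

Compute the discriminant of x^3 + (3)*x^2 + (-3)*x + (-6): Δ = 837. Since Δ is not a rational square, the Galois group is not contained in A_3; it must be the full S_3 (irreducibility of the cubic rules out anything smaller).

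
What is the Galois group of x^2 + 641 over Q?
Gal(K/Q) = Z/2Z (cyclic of order 2)

x^2 + 641 is irreducible over Q since -641 is not a rational square. The splitting field Q(sqrt(-641)) has degree 2 over Q, and its unique nontrivial automorphism is sqrt(-641) ↦ -sqrt(-641). Hence Gal(Q(sqrt(-641))/Q) = Z/2Z.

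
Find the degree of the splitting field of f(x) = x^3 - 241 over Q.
[K:Q] = 6

x^3 - 241 has one real root r = 241^(1/3) and two complex roots r*zeta_3, r*zeta_3^2 where zeta_3 = e^(2*pi*i/3). The splitting field is Q(r, zeta_3). [Q(r):Q] = 3 and [Q(zeta_3):Q] = 2 with gcd = 1, so [Q(r, zeta_3):Q] = 3 * 2 = 6.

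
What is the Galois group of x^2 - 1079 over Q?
Gal(K/Q) = Z/2Z (cyclic of order 2)

x^2 - 1079 is irreducible over Q since 1079 is not a rational square. The splitting field Q(sqrt(1079)) has degree 2 over Q, and its unique nontrivial automorphism is sqrt(1079) ↦ -sqrt(1079). Hence Gal(Q(sqrt(1079))/Q) = Z/2Z.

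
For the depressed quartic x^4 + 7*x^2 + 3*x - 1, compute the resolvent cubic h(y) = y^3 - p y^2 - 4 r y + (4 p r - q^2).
h(y) = y^3 - 7*y^2 + 4*y - 37

Identify coefficients: p = 7, q = 3, r = -1.
Plug into h(y) = y^3 - p y^2 - 4 r y + (4 p r - q^2):
  h(y) = y^3 - (7) y^2 - 4*(-1) y + (4*(7)*(-1) - (3)^2)
       = y^3 + (-7) y^2 + (4) y + (-37).
Simplifying: h(y) = y^3 - 7*y^2 + 4*y - 37.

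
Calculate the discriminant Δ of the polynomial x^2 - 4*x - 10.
Δ = 56

For a quadratic a x^2 + b x + c the discriminant is Δ = b^2 - 4ac = (-4)^2 - 4*(1)*(-10) = 16 - (-40) = 56.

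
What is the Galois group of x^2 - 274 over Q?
Gal(K/Q) = Z/2Z (cyclic of order 2)

x^2 - 274 is irreducible over Q since 274 is not a rational square. The splitting field Q(sqrt(274)) has degree 2 over Q, and its unique nontrivial automorphism is sqrt(274) ↦ -sqrt(274). Hence Gal(Q(sqrt(274))/Q) = Z/2Z.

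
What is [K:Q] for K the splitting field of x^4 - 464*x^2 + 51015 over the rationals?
[K:Q] = 4

f factors as (x^2 - 285)(x^2 - 179); the splitting field is K = Q(sqrt(285), sqrt(179)). Since 285, 179, and 51015 are all non-squares in Q, the three subfields Q(sqrt(285)), Q(sqrt(179)), Q(sqrt(51015)) are distinct degree-2 extensions, so [K:Q] = 4 (Klein four Galois group).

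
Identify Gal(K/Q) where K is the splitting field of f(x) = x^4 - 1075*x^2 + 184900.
Gal(K/Q) = Z/2Z (cyclic of order 2)

f factors as (x^2 - 860)(x^2 - 215), so the splitting field is K = Q(sqrt(860), sqrt(215)). The squarefree part of 860 is 215 and the squarefree part of 215 is also 215, so sqrt(860) and sqrt(215) are both rational multiples of sqrt(215). Hence Q(sqrt(860)) = Q(sqrt(215)) = Q(sqrt(215)), and the splitting field collapses to a single degree-2 extension with Galois group Z/2Z.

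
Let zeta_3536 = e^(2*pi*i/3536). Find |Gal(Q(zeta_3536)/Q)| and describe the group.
|Gal(Q(zeta_3536)/Q)| = phi(3536) = 1536; group ≅ (Z/3536Z)^* ≅ Z/2Z × Z/4Z × Z/12Z × Z/16Z

The n-th cyclotomic polynomial Φ_3536(x) is the minimal polynomial of zeta_3536 over Q and has degree phi(3536) = 1536. So Q(zeta_3536) is a degree-1536 Galois extension with Galois group (Z/3536Z)^*. By CRT, (Z/3536Z)^* ≅ (Z/16Z)^* × (Z/13Z)^* × (Z/17Z)^*. Each prime-power unit group is (Z/16Z)^* ≅ Z/2Z × Z/4Z; (Z/13Z)^* ≅ Z/12Z; (Z/17Z)^* ≅ Z/16Z. Hence Gal(Q(zeta_3536)/Q) ≅ Z/2Z × Z/4Z × Z/12Z × Z/16Z.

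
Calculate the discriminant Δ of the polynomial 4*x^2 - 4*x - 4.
Δ = 80

For a quadratic a x^2 + b x + c the discriminant is Δ = b^2 - 4ac = (-4)^2 - 4*(4)*(-4) = 16 - (-64) = 80.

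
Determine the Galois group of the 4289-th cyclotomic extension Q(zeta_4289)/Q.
|Gal(Q(zeta_4289)/Q)| = phi(4289) = 4288; group ≅ (Z/4289Z)^* ≅ Z/4288Z

The n-th cyclotomic polynomial Φ_4289(x) is the minimal polynomial of zeta_4289 over Q and has degree phi(4289) = 4288. So Q(zeta_4289) is a degree-4288 Galois extension with Galois group (Z/4289Z)^*. (Z/4289Z)^* is cyclic since 4289 is an odd prime power (or 4). Hence Gal(Q(zeta_4289)/Q) ≅ Z/4288Z.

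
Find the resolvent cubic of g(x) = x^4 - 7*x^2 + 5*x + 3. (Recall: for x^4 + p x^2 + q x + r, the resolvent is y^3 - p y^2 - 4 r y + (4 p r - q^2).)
h(y) = y^3 + 7*y^2 - 12*y - 109

Identify coefficients: p = -7, q = 5, r = 3.
Plug into h(y) = y^3 - p y^2 - 4 r y + (4 p r - q^2):
  h(y) = y^3 - (-7) y^2 - 4*(3) y + (4*(-7)*(3) - (5)^2)
       = y^3 + (7) y^2 + (-12) y + (-109).
Simplifying: h(y) = y^3 + 7*y^2 - 12*y - 109.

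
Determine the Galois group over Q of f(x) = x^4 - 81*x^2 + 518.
Gal(K/Q) = V_4 (Klein four-group, Z/2Z × Z/2Z)

f factors as (x^2 - 7)(x^2 - 74), so the splitting field is K = Q(sqrt(7), sqrt(74)). The elements 7, 74, 518 are all non-squares in Q, so sqrt(7) and sqrt(74) generate independent quadratic extensions. Thus [K:Q] = 4 and Gal(K/Q) is generated by the two order-2 automorphisms sqrt(7) ↦ -sqrt(7) and sqrt(74) ↦ -sqrt(74), giving V_4.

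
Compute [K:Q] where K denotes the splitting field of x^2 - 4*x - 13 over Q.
[K:Q] = 2

The discriminant of x^2 + (-4)*x + (-13) is b^2 - 4c = 16 - (-52) = 68. Since 68 is not a perfect square in Q, the polynomial is irreducible over Q. Its two roots generate a degree-2 extension, so [K:Q] = 2.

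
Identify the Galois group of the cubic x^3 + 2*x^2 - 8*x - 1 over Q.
Gal(K/Q) = S_3 (symmetric group of order 6)

Compute the discriminant of x^3 + (2)*x^2 + (-8)*x + (-1): Δ = 2597. Since Δ is not a rational square, the Galois group is not contained in A_3; it must be the full S_3 (irreducibility of the cubic rules out anything smaller).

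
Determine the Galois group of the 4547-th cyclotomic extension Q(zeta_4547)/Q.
|Gal(Q(zeta_4547)/Q)| = phi(4547) = 4546; group ≅ (Z/4547Z)^* ≅ Z/4546Z

The n-th cyclotomic polynomial Φ_4547(x) is the minimal polynomial of zeta_4547 over Q and has degree phi(4547) = 4546. So Q(zeta_4547) is a degree-4546 Galois extension with Galois group (Z/4547Z)^*. (Z/4547Z)^* is cyclic since 4547 is an odd prime power (or 4). Hence Gal(Q(zeta_4547)/Q) ≅ Z/4546Z.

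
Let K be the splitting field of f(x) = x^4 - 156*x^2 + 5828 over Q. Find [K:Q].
[K:Q] = 4

f factors as (x^2 - 94)(x^2 - 62); the splitting field is K = Q(sqrt(94), sqrt(62)). Since 94, 62, and 5828 are all non-squares in Q, the three subfields Q(sqrt(94)), Q(sqrt(62)), Q(sqrt(5828)) are distinct degree-2 extensions, so [K:Q] = 4 (Klein four Galois group).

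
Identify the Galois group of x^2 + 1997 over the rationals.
Gal(K/Q) = Z/2Z (cyclic of order 2)

x^2 + 1997 is irreducible over Q since -1997 is not a rational square. The splitting field Q(sqrt(-1997)) has degree 2 over Q, and its unique nontrivial automorphism is sqrt(-1997) ↦ -sqrt(-1997). Hence Gal(Q(sqrt(-1997))/Q) = Z/2Z.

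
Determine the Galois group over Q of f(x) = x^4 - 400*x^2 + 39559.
Gal(K/Q) = V_4 (Klein four-group, Z/2Z × Z/2Z)

f factors as (x^2 - 179)(x^2 - 221), so the splitting field is K = Q(sqrt(179), sqrt(221)). The elements 179, 221, 39559 are all non-squares in Q, so sqrt(179) and sqrt(221) generate independent quadratic extensions. Thus [K:Q] = 4 and Gal(K/Q) is generated by the two order-2 automorphisms sqrt(179) ↦ -sqrt(179) and sqrt(221) ↦ -sqrt(221), giving V_4.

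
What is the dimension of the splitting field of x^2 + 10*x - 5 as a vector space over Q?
[K:Q] = 2

The discriminant of x^2 + (10)*x + (-5) is b^2 - 4c = 100 - (-20) = 120. Since 120 is not a perfect square in Q, the polynomial is irreducible over Q. Its two roots generate a degree-2 extension, so [K:Q] = 2.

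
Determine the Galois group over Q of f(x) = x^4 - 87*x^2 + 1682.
Gal(K/Q) = V_4 (Klein four-group, Z/2Z × Z/2Z)

f factors as (x^2 - 58)(x^2 - 29), so the splitting field is K = Q(sqrt(58), sqrt(29)). The elements 58, 29, 1682 are all non-squares in Q, so sqrt(58) and sqrt(29) generate independent quadratic extensions. Thus [K:Q] = 4 and Gal(K/Q) is generated by the two order-2 automorphisms sqrt(58) ↦ -sqrt(58) and sqrt(29) ↦ -sqrt(29), giving V_4.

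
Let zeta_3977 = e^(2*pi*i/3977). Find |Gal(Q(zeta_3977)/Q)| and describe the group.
|Gal(Q(zeta_3977)/Q)| = phi(3977) = 3840; group ≅ (Z/3977Z)^* ≅ Z/40Z × Z/96Z

The n-th cyclotomic polynomial Φ_3977(x) is the minimal polynomial of zeta_3977 over Q and has degree phi(3977) = 3840. So Q(zeta_3977) is a degree-3840 Galois extension with Galois group (Z/3977Z)^*. By CRT, (Z/3977Z)^* ≅ (Z/41Z)^* × (Z/97Z)^*. Each prime-power unit group is (Z/41Z)^* ≅ Z/40Z; (Z/97Z)^* ≅ Z/96Z. Hence Gal(Q(zeta_3977)/Q) ≅ Z/40Z × Z/96Z.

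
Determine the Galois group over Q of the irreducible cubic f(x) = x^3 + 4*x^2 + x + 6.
Gal(K/Q) = S_3 (symmetric group of order 6)

Compute the discriminant of x^3 + (4)*x^2 + (1)*x + (6): Δ = -2064. Since Δ is not a rational square, the Galois group is not contained in A_3; it must be the full S_3 (irreducibility of the cubic rules out anything smaller).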